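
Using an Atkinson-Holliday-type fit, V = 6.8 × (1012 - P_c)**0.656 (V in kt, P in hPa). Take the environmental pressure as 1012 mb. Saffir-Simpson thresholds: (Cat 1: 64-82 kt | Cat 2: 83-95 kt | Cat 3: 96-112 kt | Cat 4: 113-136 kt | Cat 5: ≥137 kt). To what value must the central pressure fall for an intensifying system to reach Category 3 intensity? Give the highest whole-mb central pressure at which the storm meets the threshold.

Category 3 begins at V = 96 kt.
Required ΔP = (96/6.8)^(1/0.656) = 14.118^1.524 ≈ 56.58 mb.
P_c ≤ 1012 − 56.58 = 955.42, so the highest integer P_c is 955 mb.

955 mb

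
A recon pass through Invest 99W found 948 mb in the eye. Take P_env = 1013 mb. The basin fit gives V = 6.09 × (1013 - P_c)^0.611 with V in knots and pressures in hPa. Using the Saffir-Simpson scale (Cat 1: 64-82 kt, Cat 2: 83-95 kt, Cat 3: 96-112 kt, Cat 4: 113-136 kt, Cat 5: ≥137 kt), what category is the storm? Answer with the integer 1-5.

1

ΔP = 1013 − 948 = 65 mb.
V ≈ 6.09 × 65^0.611 = 6.09 × 12.81 ≈ 78 kt.
78 kt falls in the Category 1 band.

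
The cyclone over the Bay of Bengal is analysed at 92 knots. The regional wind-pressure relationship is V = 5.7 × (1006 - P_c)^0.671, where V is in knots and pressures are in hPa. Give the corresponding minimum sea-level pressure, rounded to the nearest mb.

943 mb

ΔP = (V / 5.7)^(1/0.671) = (92/5.7)^1.490.
92/5.7 = 16.140; 16.140^1.490 ≈ 63.12 mb.
P_c = 1006 − 63.12 = 942.88 ≈ 943 mb.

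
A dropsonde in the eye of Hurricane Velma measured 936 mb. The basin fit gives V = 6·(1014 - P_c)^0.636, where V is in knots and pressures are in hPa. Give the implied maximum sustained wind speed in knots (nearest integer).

96 kt

ΔP = 1014 − 936 = 78 mb.
78^0.636 ≈ 15.972.
V ≈ 6 × 15.972 ≈ 95.8 kt.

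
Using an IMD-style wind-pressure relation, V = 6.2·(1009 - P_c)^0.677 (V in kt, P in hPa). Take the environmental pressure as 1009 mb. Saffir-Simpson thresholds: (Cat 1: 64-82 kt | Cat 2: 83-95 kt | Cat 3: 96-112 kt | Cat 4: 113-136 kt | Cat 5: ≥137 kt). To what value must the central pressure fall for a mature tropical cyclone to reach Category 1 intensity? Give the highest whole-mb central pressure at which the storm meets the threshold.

Category 1 begins at V = 64 kt.
Required ΔP = (64/6.2)^(1/0.677) = 10.323^1.477 ≈ 31.44 mb.
P_c ≤ 1009 − 31.44 = 977.56, so the highest integer P_c is 977 mb.

977 mb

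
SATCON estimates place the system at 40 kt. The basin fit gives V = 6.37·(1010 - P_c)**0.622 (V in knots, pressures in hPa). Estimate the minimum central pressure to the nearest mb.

ΔP = (V / 6.37)^(1/0.622) = (40/6.37)^1.608.
40/6.37 = 6.279; 6.279^1.608 ≈ 19.18 mb.
P_c = 1010 − 19.18 = 990.82 ≈ 991 mb.

991 mb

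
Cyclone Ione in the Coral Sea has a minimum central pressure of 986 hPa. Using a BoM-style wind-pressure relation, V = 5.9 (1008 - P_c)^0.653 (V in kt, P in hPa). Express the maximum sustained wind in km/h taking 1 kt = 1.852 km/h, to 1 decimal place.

82.2 km/h

ΔP = 1008 − 986 = 22 hPa.
V ≈ 5.9 × 22^0.653 = 5.9 × 7.527 ≈ 44.407 kt.
44.407 × 1.852 ≈ 82.24 km/h → 82.2 km/h.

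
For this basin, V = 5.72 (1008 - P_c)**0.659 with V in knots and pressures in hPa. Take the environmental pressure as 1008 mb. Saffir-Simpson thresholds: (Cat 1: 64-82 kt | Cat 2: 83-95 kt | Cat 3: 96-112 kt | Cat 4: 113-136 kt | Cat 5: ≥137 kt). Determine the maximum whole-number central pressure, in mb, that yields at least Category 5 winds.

Category 5 begins at V = 137 kt.
Required ΔP = (137/5.72)^(1/0.659) = 23.951^1.517 ≈ 123.90 mb.
P_c ≤ 1008 − 123.90 = 884.10, so the highest integer P_c is 884 mb.

884 mb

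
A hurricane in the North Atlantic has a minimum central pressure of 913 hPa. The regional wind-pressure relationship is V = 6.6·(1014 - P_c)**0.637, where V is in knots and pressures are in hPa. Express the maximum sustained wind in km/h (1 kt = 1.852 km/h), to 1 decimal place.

ΔP = 1014 − 913 = 101 hPa.
V ≈ 6.6 × 101^0.637 = 6.6 × 18.913 ≈ 124.824 kt.
124.824 × 1.852 ≈ 231.17 km/h → 231.2 km/h.

231.2 km/h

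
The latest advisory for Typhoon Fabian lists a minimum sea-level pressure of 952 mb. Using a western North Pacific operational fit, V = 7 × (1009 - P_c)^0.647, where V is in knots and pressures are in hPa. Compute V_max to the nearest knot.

ΔP = 1009 − 952 = 57 mb.
57^0.647 ≈ 13.679.
V ≈ 7 × 13.679 ≈ 95.8 kt.

96 kt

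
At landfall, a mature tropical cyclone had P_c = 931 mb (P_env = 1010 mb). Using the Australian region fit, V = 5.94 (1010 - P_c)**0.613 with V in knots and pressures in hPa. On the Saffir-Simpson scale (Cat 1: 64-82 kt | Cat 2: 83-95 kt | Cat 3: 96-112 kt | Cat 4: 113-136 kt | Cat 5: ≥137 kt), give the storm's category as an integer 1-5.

ΔP = 1010 − 931 = 79 mb.
V ≈ 5.94 × 79^0.613 = 5.94 × 14.56 ≈ 87 kt.
87 kt falls in the Category 2 band.

2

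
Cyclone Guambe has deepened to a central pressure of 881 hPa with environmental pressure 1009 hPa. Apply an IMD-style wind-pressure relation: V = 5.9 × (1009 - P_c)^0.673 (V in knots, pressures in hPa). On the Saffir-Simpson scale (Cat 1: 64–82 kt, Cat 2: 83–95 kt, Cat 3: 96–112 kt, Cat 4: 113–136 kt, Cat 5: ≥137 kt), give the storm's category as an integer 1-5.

ΔP = 1009 − 881 = 128 hPa.
V ≈ 5.9 × 128^0.673 = 5.9 × 26.19 ≈ 155 kt.
155 kt falls in the Category 5 band.

5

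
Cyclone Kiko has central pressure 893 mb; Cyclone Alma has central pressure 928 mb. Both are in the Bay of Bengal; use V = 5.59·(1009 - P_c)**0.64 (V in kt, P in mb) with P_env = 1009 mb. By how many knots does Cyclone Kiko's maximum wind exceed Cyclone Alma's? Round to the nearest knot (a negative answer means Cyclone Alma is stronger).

24 kt

Cyclone Kiko: ΔP = 116; V ≈ 5.59 × 116^0.64 ≈ 117.13 kt.
Cyclone Alma: ΔP = 81; V ≈ 5.59 × 81^0.64 ≈ 93.08 kt.
Difference ≈ 117.13 − 93.08 = 24.05 → 24 kt.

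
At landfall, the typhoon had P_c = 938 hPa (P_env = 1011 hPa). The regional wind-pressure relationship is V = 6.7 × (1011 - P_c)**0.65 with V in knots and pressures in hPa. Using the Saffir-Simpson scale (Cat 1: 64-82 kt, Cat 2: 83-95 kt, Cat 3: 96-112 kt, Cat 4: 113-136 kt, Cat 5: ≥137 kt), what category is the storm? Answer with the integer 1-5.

3

ΔP = 1011 − 938 = 73 hPa.
V ≈ 6.7 × 73^0.65 = 6.7 × 16.26 ≈ 109 kt.
109 kt falls in the Category 3 band.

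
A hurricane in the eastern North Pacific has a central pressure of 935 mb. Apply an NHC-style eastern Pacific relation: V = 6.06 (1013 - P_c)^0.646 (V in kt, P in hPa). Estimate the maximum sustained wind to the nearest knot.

101 kt

ΔP = 1013 − 935 = 78 mb.
78^0.646 ≈ 16.684.
V ≈ 6.06 × 16.684 ≈ 101.1 kt.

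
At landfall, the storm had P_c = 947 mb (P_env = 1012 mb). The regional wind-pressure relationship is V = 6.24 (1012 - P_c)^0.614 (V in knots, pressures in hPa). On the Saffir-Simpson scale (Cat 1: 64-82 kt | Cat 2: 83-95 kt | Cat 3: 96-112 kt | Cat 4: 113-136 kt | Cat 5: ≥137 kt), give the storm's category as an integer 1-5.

ΔP = 1012 − 947 = 65 mb.
V ≈ 6.24 × 65^0.614 = 6.24 × 12.98 ≈ 81 kt.
81 kt falls in the Category 1 band.

1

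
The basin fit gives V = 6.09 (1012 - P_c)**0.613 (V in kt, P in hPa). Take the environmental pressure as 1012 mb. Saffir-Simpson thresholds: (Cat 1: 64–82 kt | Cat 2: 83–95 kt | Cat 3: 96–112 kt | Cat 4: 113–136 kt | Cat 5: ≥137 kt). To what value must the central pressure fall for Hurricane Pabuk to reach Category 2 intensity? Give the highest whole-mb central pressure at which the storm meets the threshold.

Category 2 begins at V = 83 kt.
Required ΔP = (83/6.09)^(1/0.613) = 13.629^1.631 ≈ 70.90 mb.
P_c ≤ 1012 − 70.90 = 941.10, so the highest integer P_c is 941 mb.

941 mb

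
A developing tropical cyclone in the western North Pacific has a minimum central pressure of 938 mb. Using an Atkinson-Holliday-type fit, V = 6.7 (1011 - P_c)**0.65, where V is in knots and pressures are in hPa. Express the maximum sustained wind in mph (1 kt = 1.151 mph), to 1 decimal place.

ΔP = 1011 − 938 = 73 mb.
V ≈ 6.7 × 73^0.65 = 6.7 × 16.261 ≈ 108.952 kt.
108.952 × 1.151 ≈ 125.40 mph → 125.4 mph.

125.4 mph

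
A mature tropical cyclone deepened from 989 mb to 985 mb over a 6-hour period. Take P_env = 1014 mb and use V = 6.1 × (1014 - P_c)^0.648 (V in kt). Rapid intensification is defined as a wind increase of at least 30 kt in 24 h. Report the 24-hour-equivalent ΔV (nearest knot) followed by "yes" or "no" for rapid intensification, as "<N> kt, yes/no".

20 kt, no

V₁: ΔP = 25, V ≈ 6.1 × 25^0.648 ≈ 49.11 kt.
V₂: ΔP = 29, V ≈ 6.1 × 29^0.648 ≈ 54.07 kt.
ΔV over 6 h = 4.96 kt → 24 h equivalent = 4.96 × 24/6 ≈ 19.84 kt.
20 kt < 30 kt ⇒ not rapid intensification.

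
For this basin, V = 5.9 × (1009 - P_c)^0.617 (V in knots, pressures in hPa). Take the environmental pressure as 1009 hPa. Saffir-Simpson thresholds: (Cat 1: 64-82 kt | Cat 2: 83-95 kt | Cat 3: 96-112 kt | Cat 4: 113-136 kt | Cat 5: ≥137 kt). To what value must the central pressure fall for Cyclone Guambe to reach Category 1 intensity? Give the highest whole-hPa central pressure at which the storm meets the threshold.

961 hPa

Category 1 begins at V = 64 kt.
Required ΔP = (64/5.9)^(1/0.617) = 10.847^1.621 ≈ 47.64 hPa.
P_c ≤ 1009 − 47.64 = 961.36, so the highest integer P_c is 961 hPa.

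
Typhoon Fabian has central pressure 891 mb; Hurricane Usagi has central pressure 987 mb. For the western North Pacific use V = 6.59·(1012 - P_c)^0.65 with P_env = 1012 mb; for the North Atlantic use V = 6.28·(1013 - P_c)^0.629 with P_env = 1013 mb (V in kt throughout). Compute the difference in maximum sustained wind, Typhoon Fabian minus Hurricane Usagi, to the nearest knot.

Typhoon Fabian: ΔP = 121; V ≈ 6.59 × 121^0.65 ≈ 148.83 kt.
Hurricane Usagi: ΔP = 26; V ≈ 6.28 × 26^0.629 ≈ 48.75 kt.
Difference ≈ 148.83 − 48.75 = 100.08 → 100 kt.

100 kt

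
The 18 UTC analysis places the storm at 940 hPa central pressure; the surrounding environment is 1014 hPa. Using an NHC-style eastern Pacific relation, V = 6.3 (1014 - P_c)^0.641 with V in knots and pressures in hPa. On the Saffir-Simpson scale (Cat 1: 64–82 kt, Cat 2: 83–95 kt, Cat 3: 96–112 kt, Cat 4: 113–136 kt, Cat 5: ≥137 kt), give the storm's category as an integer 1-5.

ΔP = 1014 − 940 = 74 hPa.
V ≈ 6.3 × 74^0.641 = 6.3 × 15.78 ≈ 99 kt.
99 kt falls in the Category 3 band.

3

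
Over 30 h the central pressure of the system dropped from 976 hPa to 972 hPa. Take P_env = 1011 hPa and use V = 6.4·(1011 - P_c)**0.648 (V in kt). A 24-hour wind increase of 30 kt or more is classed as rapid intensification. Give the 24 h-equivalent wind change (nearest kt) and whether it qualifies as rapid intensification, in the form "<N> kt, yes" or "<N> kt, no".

4 kt, no

V₁: ΔP = 35, V ≈ 6.4 × 35^0.648 ≈ 64.08 kt.
V₂: ΔP = 39, V ≈ 6.4 × 39^0.648 ≈ 68.74 kt.
ΔV over 30 h = 4.66 kt → 24 h equivalent = 4.66 × 24/30 ≈ 3.73 kt.
4 kt < 30 kt ⇒ not rapid intensification.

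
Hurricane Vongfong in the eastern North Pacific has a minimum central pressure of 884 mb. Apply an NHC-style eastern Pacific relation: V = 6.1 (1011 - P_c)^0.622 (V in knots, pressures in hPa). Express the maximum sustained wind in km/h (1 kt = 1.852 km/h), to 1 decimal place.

ΔP = 1011 − 884 = 127 mb.
V ≈ 6.1 × 127^0.622 = 6.1 × 20.350 ≈ 124.135 kt.
124.135 × 1.852 ≈ 229.90 km/h → 229.9 km/h.

229.9 km/h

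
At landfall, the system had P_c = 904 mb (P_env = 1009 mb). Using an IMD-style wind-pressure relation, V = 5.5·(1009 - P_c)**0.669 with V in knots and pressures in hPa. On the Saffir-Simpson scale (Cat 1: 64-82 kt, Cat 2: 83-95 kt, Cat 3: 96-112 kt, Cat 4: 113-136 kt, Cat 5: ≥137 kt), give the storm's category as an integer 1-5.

4

ΔP = 1009 − 904 = 105 mb.
V ≈ 5.5 × 105^0.669 = 5.5 × 22.50 ≈ 124 kt.
124 kt falls in the Category 4 band.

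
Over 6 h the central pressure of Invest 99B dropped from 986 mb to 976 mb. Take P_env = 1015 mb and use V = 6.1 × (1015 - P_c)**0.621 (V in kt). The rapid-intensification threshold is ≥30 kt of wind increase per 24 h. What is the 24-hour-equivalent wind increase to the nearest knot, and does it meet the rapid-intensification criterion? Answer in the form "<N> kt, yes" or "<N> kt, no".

V₁: ΔP = 29, V ≈ 6.1 × 29^0.621 ≈ 49.37 kt.
V₂: ΔP = 39, V ≈ 6.1 × 39^0.621 ≈ 59.34 kt.
ΔV over 6 h = 9.97 kt → 24 h equivalent = 9.97 × 24/6 ≈ 39.88 kt.
40 kt ≥ 30 kt ⇒ rapid intensification.

40 kt, yes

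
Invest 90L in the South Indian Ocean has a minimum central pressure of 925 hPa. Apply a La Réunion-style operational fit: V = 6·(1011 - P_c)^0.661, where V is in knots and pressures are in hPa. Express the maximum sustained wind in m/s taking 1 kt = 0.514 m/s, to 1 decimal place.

ΔP = 1011 − 925 = 86 hPa.
V ≈ 6 × 86^0.661 = 6 × 18.998 ≈ 113.987 kt.
113.987 × 0.514 ≈ 58.59 m/s → 58.6 m/s.

58.6 m/s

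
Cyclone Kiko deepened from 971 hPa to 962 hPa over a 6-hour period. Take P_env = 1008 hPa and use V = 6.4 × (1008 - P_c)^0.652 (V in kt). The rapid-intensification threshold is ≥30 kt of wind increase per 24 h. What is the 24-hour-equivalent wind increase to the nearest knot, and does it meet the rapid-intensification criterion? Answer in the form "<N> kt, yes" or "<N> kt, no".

41 kt, yes

V₁: ΔP = 37, V ≈ 6.4 × 37^0.652 ≈ 67.40 kt.
V₂: ΔP = 46, V ≈ 6.4 × 46^0.652 ≈ 77.68 kt.
ΔV over 6 h = 10.28 kt → 24 h equivalent = 10.28 × 24/6 ≈ 41.12 kt.
41 kt ≥ 30 kt ⇒ rapid intensification.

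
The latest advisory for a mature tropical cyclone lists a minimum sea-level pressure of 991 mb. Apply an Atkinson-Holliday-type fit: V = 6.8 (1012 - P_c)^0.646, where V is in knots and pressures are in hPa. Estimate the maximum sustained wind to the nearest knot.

49 kt

ΔP = 1012 − 991 = 21 mb.
21^0.646 ≈ 7.147.
V ≈ 6.8 × 7.147 ≈ 48.6 kt.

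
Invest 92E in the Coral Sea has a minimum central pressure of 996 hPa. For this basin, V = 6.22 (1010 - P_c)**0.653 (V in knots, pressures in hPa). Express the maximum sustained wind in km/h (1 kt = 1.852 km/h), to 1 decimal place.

64.5 km/h

ΔP = 1010 − 996 = 14 hPa.
V ≈ 6.22 × 14^0.653 = 6.22 × 5.603 ≈ 34.851 kt.
34.851 × 1.852 ≈ 64.54 km/h → 64.5 km/h.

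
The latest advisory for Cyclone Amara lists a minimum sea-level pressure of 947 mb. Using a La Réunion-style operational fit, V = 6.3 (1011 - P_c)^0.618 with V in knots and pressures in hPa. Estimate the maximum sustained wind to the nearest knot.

82 kt

ΔP = 1011 − 947 = 64 mb.
64^0.618 ≈ 13.068.
V ≈ 6.3 × 13.068 ≈ 82.3 kt.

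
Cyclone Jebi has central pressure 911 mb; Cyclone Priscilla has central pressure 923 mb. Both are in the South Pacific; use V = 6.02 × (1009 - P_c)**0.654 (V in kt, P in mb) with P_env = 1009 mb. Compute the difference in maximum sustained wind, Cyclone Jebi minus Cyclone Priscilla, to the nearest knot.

Cyclone Jebi: ΔP = 98; V ≈ 6.02 × 98^0.654 ≈ 120.74 kt.
Cyclone Priscilla: ΔP = 86; V ≈ 6.02 × 86^0.654 ≈ 110.86 kt.
Difference ≈ 120.74 − 110.86 = 9.88 → 10 kt.

10 kt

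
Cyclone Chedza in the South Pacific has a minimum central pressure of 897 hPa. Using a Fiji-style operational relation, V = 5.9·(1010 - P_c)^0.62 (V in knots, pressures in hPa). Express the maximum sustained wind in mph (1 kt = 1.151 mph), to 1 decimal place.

127.3 mph

ΔP = 1010 − 897 = 113 hPa.
V ≈ 5.9 × 113^0.62 = 5.9 × 18.746 ≈ 110.601 kt.
110.601 × 1.151 ≈ 127.30 mph → 127.3 mph.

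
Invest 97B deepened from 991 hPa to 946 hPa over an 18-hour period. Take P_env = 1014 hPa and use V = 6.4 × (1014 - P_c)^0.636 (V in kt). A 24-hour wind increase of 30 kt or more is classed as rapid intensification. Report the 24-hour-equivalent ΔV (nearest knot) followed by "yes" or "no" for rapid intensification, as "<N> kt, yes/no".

62 kt, yes

V₁: ΔP = 23, V ≈ 6.4 × 23^0.636 ≈ 47.02 kt.
V₂: ΔP = 68, V ≈ 6.4 × 68^0.636 ≈ 93.68 kt.
ΔV over 18 h = 46.66 kt → 24 h equivalent = 46.66 × 24/18 ≈ 62.21 kt.
62 kt ≥ 30 kt ⇒ rapid intensification.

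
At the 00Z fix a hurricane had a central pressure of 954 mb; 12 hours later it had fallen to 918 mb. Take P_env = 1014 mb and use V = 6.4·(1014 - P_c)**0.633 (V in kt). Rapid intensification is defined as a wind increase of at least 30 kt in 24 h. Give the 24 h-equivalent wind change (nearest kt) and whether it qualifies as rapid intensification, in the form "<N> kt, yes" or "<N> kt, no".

V₁: ΔP = 60, V ≈ 6.4 × 60^0.633 ≈ 85.46 kt.
V₂: ΔP = 96, V ≈ 6.4 × 96^0.633 ≈ 115.07 kt.
ΔV over 12 h = 29.61 kt → 24 h equivalent = 29.61 × 24/12 ≈ 59.22 kt.
59 kt ≥ 30 kt ⇒ rapid intensification.

59 kt, yes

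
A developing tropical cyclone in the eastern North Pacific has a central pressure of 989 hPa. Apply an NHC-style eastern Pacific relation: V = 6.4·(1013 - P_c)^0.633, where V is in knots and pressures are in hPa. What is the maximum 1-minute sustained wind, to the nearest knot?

ΔP = 1013 − 989 = 24 hPa.
24^0.633 ≈ 7.476.
V ≈ 6.4 × 7.476 ≈ 47.8 kt.

48 kt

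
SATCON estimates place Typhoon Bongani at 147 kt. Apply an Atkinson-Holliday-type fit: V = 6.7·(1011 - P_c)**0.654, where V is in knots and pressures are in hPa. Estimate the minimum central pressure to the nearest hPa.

899 hPa

ΔP = (V / 6.7)^(1/0.654) = (147/6.7)^1.529.
147/6.7 = 21.940; 21.940^1.529 ≈ 112.42 hPa.
P_c = 1011 − 112.42 = 898.58 ≈ 899 hPa.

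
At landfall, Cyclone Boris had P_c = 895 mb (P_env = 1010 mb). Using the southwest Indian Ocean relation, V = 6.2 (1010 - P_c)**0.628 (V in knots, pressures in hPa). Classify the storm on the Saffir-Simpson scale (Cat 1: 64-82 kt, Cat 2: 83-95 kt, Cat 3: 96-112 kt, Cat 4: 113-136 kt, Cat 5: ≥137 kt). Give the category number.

ΔP = 1010 − 895 = 115 mb.
V ≈ 6.2 × 115^0.628 = 6.2 × 19.68 ≈ 122 kt.
122 kt falls in the Category 4 band.

4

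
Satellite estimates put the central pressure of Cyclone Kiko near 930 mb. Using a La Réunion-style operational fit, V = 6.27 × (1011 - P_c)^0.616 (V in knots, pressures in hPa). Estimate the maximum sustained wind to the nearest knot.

ΔP = 1011 − 930 = 81 mb.
81^0.616 ≈ 14.984.
V ≈ 6.27 × 14.984 ≈ 93.9 kt.

94 kt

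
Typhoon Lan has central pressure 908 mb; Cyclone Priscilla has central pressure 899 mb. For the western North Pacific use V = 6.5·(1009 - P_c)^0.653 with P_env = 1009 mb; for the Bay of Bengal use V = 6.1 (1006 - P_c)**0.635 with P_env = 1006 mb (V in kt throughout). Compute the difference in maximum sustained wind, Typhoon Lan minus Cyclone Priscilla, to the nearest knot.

Typhoon Lan: ΔP = 101; V ≈ 6.5 × 101^0.653 ≈ 132.35 kt.
Cyclone Priscilla: ΔP = 107; V ≈ 6.1 × 107^0.635 ≈ 118.57 kt.
Difference ≈ 132.35 − 118.57 = 13.78 → 14 kt.

14 kt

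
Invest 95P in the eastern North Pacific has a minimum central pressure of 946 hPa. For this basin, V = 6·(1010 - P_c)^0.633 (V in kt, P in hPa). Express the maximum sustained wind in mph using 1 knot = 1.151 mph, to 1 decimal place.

96.1 mph

ΔP = 1010 − 946 = 64 hPa.
V ≈ 6 × 64^0.633 = 6 × 13.910 ≈ 83.457 kt.
83.457 × 1.151 ≈ 96.06 mph → 96.1 mph.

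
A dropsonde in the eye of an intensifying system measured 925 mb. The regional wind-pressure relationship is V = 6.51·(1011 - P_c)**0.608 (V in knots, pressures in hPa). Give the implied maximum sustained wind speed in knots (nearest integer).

ΔP = 1011 − 925 = 86 mb.
86^0.608 ≈ 15.003.
V ≈ 6.51 × 15.003 ≈ 97.7 kt.

98 kt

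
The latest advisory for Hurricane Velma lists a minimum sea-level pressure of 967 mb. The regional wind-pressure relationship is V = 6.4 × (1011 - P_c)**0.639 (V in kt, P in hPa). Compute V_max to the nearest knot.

72 kt

ΔP = 1011 − 967 = 44 mb.
44^0.639 ≈ 11.224.
V ≈ 6.4 × 11.224 ≈ 71.8 kt.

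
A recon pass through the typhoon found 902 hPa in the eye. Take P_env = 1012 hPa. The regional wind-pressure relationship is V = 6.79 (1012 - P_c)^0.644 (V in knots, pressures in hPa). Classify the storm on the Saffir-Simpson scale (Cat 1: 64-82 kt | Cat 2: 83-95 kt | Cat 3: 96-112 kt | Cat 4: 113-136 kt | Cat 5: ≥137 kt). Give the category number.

ΔP = 1012 − 902 = 110 hPa.
V ≈ 6.79 × 110^0.644 = 6.79 × 20.64 ≈ 140 kt.
140 kt falls in the Category 5 band.

5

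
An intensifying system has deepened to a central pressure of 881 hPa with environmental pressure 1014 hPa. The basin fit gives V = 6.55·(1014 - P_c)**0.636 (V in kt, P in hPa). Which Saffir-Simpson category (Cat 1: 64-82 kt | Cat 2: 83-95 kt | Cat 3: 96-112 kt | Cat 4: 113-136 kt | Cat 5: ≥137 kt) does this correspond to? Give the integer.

5

ΔP = 1014 − 881 = 133 hPa.
V ≈ 6.55 × 133^0.636 = 6.55 × 22.43 ≈ 147 kt.
147 kt falls in the Category 5 band.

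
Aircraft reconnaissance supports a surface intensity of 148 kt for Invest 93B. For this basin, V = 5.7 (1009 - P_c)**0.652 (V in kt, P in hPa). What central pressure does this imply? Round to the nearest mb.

861 mb

ΔP = (V / 5.7)^(1/0.652) = (148/5.7)^1.534.
148/5.7 = 25.965; 25.965^1.534 ≈ 147.67 mb.
P_c = 1009 − 147.67 = 861.33 ≈ 861 mb.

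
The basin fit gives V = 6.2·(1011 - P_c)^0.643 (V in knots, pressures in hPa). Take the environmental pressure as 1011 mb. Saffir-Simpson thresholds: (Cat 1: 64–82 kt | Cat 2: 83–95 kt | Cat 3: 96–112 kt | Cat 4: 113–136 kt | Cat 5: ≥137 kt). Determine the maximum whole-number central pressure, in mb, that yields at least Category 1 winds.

Category 1 begins at V = 64 kt.
Required ΔP = (64/6.2)^(1/0.643) = 10.323^1.555 ≈ 37.73 mb.
P_c ≤ 1011 − 37.73 = 973.27, so the highest integer P_c is 973 mb.

973 mb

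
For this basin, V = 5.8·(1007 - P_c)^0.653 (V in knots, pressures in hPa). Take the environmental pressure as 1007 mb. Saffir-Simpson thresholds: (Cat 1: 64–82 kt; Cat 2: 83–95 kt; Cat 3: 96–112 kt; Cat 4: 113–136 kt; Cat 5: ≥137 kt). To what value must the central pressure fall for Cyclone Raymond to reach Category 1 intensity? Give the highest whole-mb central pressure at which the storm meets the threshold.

Category 1 begins at V = 64 kt.
Required ΔP = (64/5.8)^(1/0.653) = 11.034^1.531 ≈ 39.52 mb.
P_c ≤ 1007 − 39.52 = 967.48, so the highest integer P_c is 967 mb.

967 mb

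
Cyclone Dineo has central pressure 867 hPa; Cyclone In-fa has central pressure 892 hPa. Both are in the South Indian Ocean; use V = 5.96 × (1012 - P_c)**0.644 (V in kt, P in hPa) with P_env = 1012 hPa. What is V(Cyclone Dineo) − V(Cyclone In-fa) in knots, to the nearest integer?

Cyclone Dineo: ΔP = 145; V ≈ 5.96 × 145^0.644 ≈ 146.95 kt.
Cyclone In-fa: ΔP = 120; V ≈ 5.96 × 120^0.644 ≈ 130.09 kt.
Difference ≈ 146.95 − 130.09 = 16.86 → 17 kt.

17 kt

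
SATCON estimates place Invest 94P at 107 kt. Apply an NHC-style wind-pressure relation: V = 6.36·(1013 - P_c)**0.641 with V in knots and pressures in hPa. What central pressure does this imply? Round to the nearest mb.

ΔP = (V / 6.36)^(1/0.641) = (107/6.36)^1.560.
107/6.36 = 16.824; 16.824^1.560 ≈ 81.76 mb.
P_c = 1013 − 81.76 = 931.24 ≈ 931 mb.

931 mb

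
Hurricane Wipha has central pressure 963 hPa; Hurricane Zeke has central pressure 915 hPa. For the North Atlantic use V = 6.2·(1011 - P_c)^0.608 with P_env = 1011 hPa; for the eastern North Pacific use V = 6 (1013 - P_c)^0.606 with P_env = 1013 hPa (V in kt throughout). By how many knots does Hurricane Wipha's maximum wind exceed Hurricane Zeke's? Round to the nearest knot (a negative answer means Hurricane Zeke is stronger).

Hurricane Wipha: ΔP = 48; V ≈ 6.2 × 48^0.608 ≈ 65.25 kt.
Hurricane Zeke: ΔP = 98; V ≈ 6 × 98^0.606 ≈ 96.57 kt.
Difference ≈ 65.25 − 96.57 = -31.32 → -31 kt.

-31 kt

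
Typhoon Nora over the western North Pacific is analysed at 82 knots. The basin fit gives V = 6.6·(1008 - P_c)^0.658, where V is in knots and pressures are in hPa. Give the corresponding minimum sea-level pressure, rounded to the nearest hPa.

ΔP = (V / 6.6)^(1/0.658) = (82/6.6)^1.520.
82/6.6 = 12.424; 12.424^1.520 ≈ 46.03 hPa.
P_c = 1008 − 46.03 = 961.97 ≈ 962 hPa.

962 hPa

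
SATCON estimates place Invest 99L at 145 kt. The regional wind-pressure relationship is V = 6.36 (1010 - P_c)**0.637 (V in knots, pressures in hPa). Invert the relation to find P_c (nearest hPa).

ΔP = (V / 6.36)^(1/0.637) = (145/6.36)^1.570.
145/6.36 = 22.799; 22.799^1.570 ≈ 135.43 hPa.
P_c = 1010 − 135.43 = 874.57 ≈ 875 hPa.

875 hPa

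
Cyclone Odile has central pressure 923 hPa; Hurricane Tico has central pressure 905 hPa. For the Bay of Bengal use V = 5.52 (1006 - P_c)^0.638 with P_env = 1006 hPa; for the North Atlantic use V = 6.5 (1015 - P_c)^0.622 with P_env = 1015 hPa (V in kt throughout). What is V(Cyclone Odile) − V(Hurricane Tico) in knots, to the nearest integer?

Cyclone Odile: ΔP = 83; V ≈ 5.52 × 83^0.638 ≈ 92.54 kt.
Hurricane Tico: ΔP = 110; V ≈ 6.5 × 110^0.622 ≈ 120.96 kt.
Difference ≈ 92.54 − 120.96 = -28.42 → -28 kt.

-28 kt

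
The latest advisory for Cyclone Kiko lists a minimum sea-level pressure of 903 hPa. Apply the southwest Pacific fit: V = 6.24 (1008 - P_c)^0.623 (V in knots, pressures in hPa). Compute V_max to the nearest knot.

113 kt

ΔP = 1008 − 903 = 105 hPa.
105^0.623 ≈ 18.164.
V ≈ 6.24 × 18.164 ≈ 113.3 kt.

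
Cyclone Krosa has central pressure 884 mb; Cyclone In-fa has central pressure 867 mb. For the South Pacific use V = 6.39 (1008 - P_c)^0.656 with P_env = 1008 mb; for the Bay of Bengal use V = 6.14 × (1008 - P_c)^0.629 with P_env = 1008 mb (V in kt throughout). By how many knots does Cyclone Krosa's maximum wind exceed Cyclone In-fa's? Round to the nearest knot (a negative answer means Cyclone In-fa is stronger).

13 kt

Cyclone Krosa: ΔP = 124; V ≈ 6.39 × 124^0.656 ≈ 150.93 kt.
Cyclone In-fa: ΔP = 141; V ≈ 6.14 × 141^0.629 ≈ 138.05 kt.
Difference ≈ 150.93 − 138.05 = 12.88 → 13 kt.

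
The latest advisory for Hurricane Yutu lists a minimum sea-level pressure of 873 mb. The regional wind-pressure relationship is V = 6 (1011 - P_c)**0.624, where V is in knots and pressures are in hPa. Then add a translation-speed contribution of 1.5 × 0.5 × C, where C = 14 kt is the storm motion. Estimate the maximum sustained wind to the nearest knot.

ΔP = 1011 − 873 = 138 mb.
138^0.624 ≈ 21.641.
V ≈ 6 × 21.641 ≈ 129.8 kt.
Translation term: 1.5 × 0.5 × 14 = 10.5 kt.
Corrected V ≈ 140.3 kt → 140 kt.

140 kt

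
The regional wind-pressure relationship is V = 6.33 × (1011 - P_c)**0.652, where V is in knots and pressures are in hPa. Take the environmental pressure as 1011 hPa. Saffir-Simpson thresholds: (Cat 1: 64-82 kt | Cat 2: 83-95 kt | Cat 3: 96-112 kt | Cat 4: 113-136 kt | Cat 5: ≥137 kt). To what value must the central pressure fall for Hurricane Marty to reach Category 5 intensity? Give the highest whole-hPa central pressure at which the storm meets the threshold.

899 hPa

Category 5 begins at V = 137 kt.
Required ΔP = (137/6.33)^(1/0.652) = 21.643^1.534 ≈ 111.69 hPa.
P_c ≤ 1011 − 111.69 = 899.31, so the highest integer P_c is 899 hPa.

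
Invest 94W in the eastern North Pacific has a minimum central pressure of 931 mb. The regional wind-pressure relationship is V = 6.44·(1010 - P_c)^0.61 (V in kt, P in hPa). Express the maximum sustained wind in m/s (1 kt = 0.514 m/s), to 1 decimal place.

ΔP = 1010 − 931 = 79 mb.
V ≈ 6.44 × 79^0.61 = 6.44 × 14.373 ≈ 92.563 kt.
92.563 × 0.514 ≈ 47.58 m/s → 47.6 m/s.

47.6 m/s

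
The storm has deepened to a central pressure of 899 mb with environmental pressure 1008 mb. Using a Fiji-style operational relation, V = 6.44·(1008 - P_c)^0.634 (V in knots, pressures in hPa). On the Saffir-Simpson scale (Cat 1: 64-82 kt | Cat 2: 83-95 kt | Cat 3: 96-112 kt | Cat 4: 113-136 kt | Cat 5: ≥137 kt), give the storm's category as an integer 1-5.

4

ΔP = 1008 − 899 = 109 mb.
V ≈ 6.44 × 109^0.634 = 6.44 × 19.58 ≈ 126 kt.
126 kt falls in the Category 4 band.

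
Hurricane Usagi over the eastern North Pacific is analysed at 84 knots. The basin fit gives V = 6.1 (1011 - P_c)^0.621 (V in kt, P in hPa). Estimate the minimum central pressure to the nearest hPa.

ΔP = (V / 6.1)^(1/0.621) = (84/6.1)^1.610.
84/6.1 = 13.770; 13.770^1.610 ≈ 68.24 hPa.
P_c = 1011 − 68.24 = 942.76 ≈ 943 hPa.

943 hPa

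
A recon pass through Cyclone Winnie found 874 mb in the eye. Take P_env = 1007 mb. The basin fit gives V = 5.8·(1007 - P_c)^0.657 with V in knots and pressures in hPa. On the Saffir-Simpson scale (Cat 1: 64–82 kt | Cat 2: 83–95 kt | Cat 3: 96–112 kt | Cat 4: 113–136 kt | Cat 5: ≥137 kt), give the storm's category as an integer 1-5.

5

ΔP = 1007 − 874 = 133 mb.
V ≈ 5.8 × 133^0.657 = 5.8 × 24.85 ≈ 144 kt.
144 kt falls in the Category 5 band.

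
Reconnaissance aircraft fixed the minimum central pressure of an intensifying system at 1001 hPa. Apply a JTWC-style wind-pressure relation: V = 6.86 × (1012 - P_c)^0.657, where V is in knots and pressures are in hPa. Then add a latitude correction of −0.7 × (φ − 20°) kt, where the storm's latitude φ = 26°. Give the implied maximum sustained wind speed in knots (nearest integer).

29 kt

ΔP = 1012 − 1001 = 11 hPa.
11^0.657 ≈ 4.833.
V ≈ 6.86 × 4.833 ≈ 33.2 kt.
Latitude correction: −0.7 × (26 − 20) = -4.2 kt.
Corrected V ≈ 29 kt → 29 kt.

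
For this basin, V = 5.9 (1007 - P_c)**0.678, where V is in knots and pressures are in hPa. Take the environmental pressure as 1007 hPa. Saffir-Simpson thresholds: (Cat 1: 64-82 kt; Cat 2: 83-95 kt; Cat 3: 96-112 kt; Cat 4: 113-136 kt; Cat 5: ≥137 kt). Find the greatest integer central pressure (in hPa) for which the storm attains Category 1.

Category 1 begins at V = 64 kt.
Required ΔP = (64/5.9)^(1/0.678) = 10.847^1.475 ≈ 33.65 hPa.
P_c ≤ 1007 − 33.65 = 973.35, so the highest integer P_c is 973 hPa.

973 hPa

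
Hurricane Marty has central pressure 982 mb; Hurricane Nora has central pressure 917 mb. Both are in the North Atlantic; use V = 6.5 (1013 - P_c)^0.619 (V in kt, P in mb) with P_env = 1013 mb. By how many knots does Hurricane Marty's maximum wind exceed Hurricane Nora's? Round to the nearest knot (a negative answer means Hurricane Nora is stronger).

-55 kt

Hurricane Marty: ΔP = 31; V ≈ 6.5 × 31^0.619 ≈ 54.46 kt.
Hurricane Nora: ΔP = 96; V ≈ 6.5 × 96^0.619 ≈ 109.63 kt.
Difference ≈ 54.46 − 109.63 = -55.17 → -55 kt.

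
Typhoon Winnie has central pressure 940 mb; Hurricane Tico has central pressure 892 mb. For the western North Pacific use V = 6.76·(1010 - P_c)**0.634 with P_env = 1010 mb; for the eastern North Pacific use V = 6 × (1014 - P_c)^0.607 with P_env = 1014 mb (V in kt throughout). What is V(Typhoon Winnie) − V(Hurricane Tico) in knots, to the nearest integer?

-11 kt

Typhoon Winnie: ΔP = 70; V ≈ 6.76 × 70^0.634 ≈ 99.94 kt.
Hurricane Tico: ΔP = 122; V ≈ 6 × 122^0.607 ≈ 110.81 kt.
Difference ≈ 99.94 − 110.81 = -10.87 → -11 kt.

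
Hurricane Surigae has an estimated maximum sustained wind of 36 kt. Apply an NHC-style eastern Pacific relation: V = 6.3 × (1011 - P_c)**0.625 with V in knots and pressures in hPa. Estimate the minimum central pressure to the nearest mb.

ΔP = (V / 6.3)^(1/0.625) = (36/6.3)^1.600.
36/6.3 = 5.714; 5.714^1.600 ≈ 16.26 mb.
P_c = 1011 − 16.26 = 994.74 ≈ 995 mb.

995 mb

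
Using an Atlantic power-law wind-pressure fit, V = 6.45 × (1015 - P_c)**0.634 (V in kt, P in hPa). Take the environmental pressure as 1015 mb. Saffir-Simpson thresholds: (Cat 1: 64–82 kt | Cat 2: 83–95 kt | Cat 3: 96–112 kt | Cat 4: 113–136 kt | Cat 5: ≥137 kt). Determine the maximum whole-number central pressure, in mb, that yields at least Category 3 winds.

Category 3 begins at V = 96 kt.
Required ΔP = (96/6.45)^(1/0.634) = 14.884^1.577 ≈ 70.75 mb.
P_c ≤ 1015 − 70.75 = 944.25, so the highest integer P_c is 944 mb.

944 mb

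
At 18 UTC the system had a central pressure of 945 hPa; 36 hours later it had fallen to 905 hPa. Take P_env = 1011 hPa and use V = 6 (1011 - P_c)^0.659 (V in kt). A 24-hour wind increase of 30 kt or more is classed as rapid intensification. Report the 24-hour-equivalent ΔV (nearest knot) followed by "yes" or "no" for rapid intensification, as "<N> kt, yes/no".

23 kt, no

V₁: ΔP = 66, V ≈ 6 × 66^0.659 ≈ 94.89 kt.
V₂: ΔP = 106, V ≈ 6 × 106^0.659 ≈ 129.67 kt.
ΔV over 36 h = 34.78 kt → 24 h equivalent = 34.78 × 24/36 ≈ 23.19 kt.
23 kt < 30 kt ⇒ not rapid intensification.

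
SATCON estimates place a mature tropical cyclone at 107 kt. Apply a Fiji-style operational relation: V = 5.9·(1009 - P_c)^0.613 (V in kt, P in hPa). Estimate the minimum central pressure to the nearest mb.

ΔP = (V / 5.9)^(1/0.613) = (107/5.9)^1.631.
107/5.9 = 18.136; 18.136^1.631 ≈ 113.00 mb.
P_c = 1009 − 113.00 = 896.00 ≈ 896 mb.

896 mb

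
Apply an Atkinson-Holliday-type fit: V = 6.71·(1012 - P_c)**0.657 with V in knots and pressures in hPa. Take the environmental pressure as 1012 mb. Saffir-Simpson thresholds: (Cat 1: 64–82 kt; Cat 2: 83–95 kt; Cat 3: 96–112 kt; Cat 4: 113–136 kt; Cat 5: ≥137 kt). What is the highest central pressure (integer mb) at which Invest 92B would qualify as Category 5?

Category 5 begins at V = 137 kt.
Required ΔP = (137/6.71)^(1/0.657) = 20.417^1.522 ≈ 98.61 mb.
P_c ≤ 1012 − 98.61 = 913.39, so the highest integer P_c is 913 mb.

913 mb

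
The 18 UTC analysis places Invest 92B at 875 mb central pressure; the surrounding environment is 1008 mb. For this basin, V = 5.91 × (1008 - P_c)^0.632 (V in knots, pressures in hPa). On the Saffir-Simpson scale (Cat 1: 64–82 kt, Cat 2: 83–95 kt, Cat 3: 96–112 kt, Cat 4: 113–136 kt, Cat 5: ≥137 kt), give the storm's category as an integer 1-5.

4

ΔP = 1008 − 875 = 133 mb.
V ≈ 5.91 × 133^0.632 = 5.91 × 21.99 ≈ 130 kt.
130 kt falls in the Category 4 band.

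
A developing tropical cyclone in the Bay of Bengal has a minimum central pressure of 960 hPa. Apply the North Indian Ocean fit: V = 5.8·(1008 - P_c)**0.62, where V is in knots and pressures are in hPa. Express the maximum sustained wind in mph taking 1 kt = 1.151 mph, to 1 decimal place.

ΔP = 1008 − 960 = 48 hPa.
V ≈ 5.8 × 48^0.62 = 5.8 × 11.025 ≈ 63.944 kt.
63.944 × 1.151 ≈ 73.60 mph → 73.6 mph.

73.6 mph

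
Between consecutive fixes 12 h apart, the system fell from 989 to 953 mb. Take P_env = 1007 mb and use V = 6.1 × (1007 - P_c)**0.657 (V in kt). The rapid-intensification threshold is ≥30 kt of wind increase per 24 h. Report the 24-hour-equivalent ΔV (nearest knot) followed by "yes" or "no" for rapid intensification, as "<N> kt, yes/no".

V₁: ΔP = 18, V ≈ 6.1 × 18^0.657 ≈ 40.74 kt.
V₂: ΔP = 54, V ≈ 6.1 × 54^0.657 ≈ 83.85 kt.
ΔV over 12 h = 43.11 kt → 24 h equivalent = 43.11 × 24/12 ≈ 86.22 kt.
86 kt ≥ 30 kt ⇒ rapid intensification.

86 kt, yes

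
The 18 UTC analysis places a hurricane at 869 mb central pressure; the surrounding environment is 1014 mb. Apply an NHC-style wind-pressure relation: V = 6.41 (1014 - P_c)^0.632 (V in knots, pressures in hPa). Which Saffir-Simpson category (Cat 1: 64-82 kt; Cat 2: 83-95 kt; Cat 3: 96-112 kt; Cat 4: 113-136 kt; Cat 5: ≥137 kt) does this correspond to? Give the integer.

5

ΔP = 1014 − 869 = 145 mb.
V ≈ 6.41 × 145^0.632 = 6.41 × 23.23 ≈ 149 kt.
149 kt falls in the Category 5 band.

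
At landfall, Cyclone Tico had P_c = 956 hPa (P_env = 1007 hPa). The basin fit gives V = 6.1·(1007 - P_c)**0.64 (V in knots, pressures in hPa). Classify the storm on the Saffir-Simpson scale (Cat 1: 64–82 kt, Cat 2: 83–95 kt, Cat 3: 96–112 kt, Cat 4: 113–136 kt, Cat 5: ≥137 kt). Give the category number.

ΔP = 1007 − 956 = 51 hPa.
V ≈ 6.1 × 51^0.64 = 6.1 × 12.38 ≈ 76 kt.
76 kt falls in the Category 1 band.

1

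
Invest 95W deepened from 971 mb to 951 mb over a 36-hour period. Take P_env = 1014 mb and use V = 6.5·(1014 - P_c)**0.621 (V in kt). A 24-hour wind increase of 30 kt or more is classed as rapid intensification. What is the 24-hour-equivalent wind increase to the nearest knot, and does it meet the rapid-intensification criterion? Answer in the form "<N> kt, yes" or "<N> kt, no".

V₁: ΔP = 43, V ≈ 6.5 × 43^0.621 ≈ 67.19 kt.
V₂: ΔP = 63, V ≈ 6.5 × 63^0.621 ≈ 85.17 kt.
ΔV over 36 h = 17.98 kt → 24 h equivalent = 17.98 × 24/36 ≈ 11.99 kt.
12 kt < 30 kt ⇒ not rapid intensification.

12 kt, no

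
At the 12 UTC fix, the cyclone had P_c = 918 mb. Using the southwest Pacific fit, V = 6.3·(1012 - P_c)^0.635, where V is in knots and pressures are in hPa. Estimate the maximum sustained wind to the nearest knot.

ΔP = 1012 − 918 = 94 mb.
94^0.635 ≈ 17.903.
V ≈ 6.3 × 17.903 ≈ 112.8 kt.

113 kt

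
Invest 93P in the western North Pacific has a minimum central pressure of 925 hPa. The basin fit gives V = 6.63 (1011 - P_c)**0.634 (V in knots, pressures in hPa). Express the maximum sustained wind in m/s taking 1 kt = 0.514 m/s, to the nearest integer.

ΔP = 1011 − 925 = 86 hPa.
V ≈ 6.63 × 86^0.634 = 6.63 × 16.845 ≈ 111.683 kt.
111.683 × 0.514 ≈ 57.40 m/s → 57 m/s.

57 m/s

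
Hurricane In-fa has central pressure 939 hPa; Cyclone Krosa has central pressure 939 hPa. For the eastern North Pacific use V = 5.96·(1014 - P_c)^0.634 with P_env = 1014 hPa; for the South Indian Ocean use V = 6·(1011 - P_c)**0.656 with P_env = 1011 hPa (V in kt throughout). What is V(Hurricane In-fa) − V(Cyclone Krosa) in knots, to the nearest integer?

-7 kt

Hurricane In-fa: ΔP = 75; V ≈ 5.96 × 75^0.634 ≈ 92.05 kt.
Cyclone Krosa: ΔP = 72; V ≈ 6 × 72^0.656 ≈ 99.21 kt.
Difference ≈ 92.05 − 99.21 = -7.16 → -7 kt.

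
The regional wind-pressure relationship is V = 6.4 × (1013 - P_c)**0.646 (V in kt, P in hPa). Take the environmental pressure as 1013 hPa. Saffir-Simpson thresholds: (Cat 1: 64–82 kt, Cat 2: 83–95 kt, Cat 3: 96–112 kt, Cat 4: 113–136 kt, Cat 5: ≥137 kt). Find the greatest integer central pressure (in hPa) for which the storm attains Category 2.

Category 2 begins at V = 83 kt.
Required ΔP = (83/6.4)^(1/0.646) = 12.969^1.548 ≈ 52.81 hPa.
P_c ≤ 1013 − 52.81 = 960.19, so the highest integer P_c is 960 hPa.

960 hPa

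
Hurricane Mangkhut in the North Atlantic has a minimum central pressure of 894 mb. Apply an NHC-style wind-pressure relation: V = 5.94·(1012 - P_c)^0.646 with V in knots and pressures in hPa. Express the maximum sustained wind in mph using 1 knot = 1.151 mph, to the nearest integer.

149 mph

ΔP = 1012 − 894 = 118 mb.
V ≈ 5.94 × 118^0.646 = 5.94 × 21.799 ≈ 129.486 kt.
129.486 × 1.151 ≈ 149.04 mph → 149 mph.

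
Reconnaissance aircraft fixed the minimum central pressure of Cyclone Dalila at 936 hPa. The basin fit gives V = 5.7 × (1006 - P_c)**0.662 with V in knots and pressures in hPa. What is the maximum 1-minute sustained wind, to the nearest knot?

ΔP = 1006 − 936 = 70 hPa.
70^0.662 ≈ 16.652.
V ≈ 5.7 × 16.652 ≈ 94.9 kt.

95 kt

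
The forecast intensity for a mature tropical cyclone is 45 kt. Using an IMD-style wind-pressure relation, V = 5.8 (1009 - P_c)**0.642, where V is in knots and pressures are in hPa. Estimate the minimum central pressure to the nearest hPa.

985 hPa

ΔP = (V / 5.8)^(1/0.642) = (45/5.8)^1.558.
45/5.8 = 7.759; 7.759^1.558 ≈ 24.32 hPa.
P_c = 1009 − 24.32 = 984.68 ≈ 985 hPa.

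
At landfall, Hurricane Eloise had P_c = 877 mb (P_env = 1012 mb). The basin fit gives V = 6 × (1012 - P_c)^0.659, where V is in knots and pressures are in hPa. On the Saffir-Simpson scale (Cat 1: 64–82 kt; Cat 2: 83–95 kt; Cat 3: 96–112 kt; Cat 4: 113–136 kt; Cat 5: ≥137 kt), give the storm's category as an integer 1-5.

ΔP = 1012 − 877 = 135 mb.
V ≈ 6 × 135^0.659 = 6 × 25.34 ≈ 152 kt.
152 kt falls in the Category 5 band.

5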